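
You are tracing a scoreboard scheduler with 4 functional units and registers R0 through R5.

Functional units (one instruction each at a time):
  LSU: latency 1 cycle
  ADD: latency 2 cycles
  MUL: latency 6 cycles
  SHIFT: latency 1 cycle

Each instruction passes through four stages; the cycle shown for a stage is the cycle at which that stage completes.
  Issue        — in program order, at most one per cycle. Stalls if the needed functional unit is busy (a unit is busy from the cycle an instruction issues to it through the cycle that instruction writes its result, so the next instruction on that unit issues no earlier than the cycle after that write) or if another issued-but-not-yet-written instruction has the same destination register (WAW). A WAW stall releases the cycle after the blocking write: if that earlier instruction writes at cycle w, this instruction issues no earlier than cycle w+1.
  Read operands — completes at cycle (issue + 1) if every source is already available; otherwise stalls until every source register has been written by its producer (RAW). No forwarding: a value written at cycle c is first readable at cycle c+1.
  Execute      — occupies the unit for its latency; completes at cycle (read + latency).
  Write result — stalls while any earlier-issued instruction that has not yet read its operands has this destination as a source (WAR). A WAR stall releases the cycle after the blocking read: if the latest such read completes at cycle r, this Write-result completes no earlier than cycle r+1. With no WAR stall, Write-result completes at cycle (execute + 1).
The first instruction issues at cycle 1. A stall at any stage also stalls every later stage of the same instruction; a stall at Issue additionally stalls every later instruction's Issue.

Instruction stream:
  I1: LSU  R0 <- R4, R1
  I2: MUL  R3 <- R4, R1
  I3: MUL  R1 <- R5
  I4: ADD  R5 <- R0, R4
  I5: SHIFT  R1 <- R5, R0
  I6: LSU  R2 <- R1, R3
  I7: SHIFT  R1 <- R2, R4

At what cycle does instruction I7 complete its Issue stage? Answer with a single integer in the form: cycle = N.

cycle = 24

1) issue 1, read 2, done 3, write 4
2) issue 2, read 3, done 9, write 10
3) issue 11, read 12, done 18, write 19  <struct: MUL busy until I2 writes@10>
4) issue 12, read 13, done 15, write 16
5) issue 20, read 21, done 22, write 23  <WAW R1: wait I3 write@19>
6) issue 21, read 24, done 25, write 26  <RAW R1: wait I5 write@23>
7) issue 24, read 27, done 28, write 29  <struct: SHIFT busy until I5 writes@23 / RAW R2: wait I6 write@26>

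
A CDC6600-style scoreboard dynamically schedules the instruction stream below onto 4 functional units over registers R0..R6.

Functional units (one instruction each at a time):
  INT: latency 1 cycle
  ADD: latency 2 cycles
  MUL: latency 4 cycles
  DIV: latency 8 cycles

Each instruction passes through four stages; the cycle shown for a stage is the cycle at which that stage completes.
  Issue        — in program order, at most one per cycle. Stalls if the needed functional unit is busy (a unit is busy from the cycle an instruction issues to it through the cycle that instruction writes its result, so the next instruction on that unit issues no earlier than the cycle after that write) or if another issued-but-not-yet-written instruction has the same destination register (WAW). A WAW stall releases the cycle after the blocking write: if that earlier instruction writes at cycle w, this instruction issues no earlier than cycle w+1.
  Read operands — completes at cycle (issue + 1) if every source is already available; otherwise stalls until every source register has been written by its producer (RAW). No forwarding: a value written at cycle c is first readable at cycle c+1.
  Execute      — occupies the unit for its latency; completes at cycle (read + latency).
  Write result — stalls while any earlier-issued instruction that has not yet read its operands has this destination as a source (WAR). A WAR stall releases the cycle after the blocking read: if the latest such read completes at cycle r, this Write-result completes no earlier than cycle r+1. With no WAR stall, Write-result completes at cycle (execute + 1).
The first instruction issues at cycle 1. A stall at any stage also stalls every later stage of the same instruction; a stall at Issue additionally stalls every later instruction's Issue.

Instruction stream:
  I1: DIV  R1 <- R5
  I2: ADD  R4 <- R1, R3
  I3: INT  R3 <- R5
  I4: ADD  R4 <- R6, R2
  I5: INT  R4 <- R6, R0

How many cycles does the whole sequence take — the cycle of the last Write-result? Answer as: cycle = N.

cycle = 24

c1: I1→DIV
c2: I1 RO, I2→ADD
c3: I3→INT
c4: I3 RO
c5: I3 EX
c10: I1 EX
c11: I1 WR R1
c12: I2 RO
c13: I3 WR R3
c14: I2 EX
c15: I2 WR R4
c16: I4→ADD
c17: I4 RO
c19: I4 EX
c20: I4 WR R4
c21: I5→INT
c22: I5 RO
c23: I5 EX
c24: I5 WR R4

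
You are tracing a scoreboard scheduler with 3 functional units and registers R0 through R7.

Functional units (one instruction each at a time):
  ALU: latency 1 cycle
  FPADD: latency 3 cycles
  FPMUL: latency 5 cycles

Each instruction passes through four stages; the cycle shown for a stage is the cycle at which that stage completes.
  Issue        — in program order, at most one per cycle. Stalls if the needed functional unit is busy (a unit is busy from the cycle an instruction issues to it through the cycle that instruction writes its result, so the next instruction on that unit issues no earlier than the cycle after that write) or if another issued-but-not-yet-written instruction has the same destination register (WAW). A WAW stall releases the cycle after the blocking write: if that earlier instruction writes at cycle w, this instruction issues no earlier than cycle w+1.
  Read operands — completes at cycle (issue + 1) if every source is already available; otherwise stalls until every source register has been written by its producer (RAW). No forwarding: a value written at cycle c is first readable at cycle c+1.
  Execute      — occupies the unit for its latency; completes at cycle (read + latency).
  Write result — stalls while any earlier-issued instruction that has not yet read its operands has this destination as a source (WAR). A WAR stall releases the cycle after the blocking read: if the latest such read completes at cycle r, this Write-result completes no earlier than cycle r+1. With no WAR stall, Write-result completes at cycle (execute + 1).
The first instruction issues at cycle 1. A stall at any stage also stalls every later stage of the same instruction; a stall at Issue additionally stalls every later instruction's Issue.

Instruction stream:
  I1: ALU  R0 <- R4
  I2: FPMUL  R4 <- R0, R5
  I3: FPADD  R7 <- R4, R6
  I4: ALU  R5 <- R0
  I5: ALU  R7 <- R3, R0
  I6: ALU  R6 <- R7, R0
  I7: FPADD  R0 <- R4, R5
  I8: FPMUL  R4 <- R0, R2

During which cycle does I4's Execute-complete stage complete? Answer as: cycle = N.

cycle = 7

1) issue 1, read 2, done 3, write 4
2) issue 2, read 5, done 10, write 11  <RAW R0: wait I1 write@4>
3) issue 3, read 12, done 15, write 16  <RAW R4: wait I2 write@11>
4) issue 5, read 6, done 7, write 8  <struct: ALU busy until I1 writes@4>
5) issue 17, read 18, done 19, write 20  <WAW R7: wait I3 write@16>
6) issue 21, read 22, done 23, write 24  <struct: ALU busy until I5 writes@20>
7) issue 22, read 23, done 26, write 27
8) issue 23, read 28, done 33, write 34  <RAW R0: wait I7 write@27>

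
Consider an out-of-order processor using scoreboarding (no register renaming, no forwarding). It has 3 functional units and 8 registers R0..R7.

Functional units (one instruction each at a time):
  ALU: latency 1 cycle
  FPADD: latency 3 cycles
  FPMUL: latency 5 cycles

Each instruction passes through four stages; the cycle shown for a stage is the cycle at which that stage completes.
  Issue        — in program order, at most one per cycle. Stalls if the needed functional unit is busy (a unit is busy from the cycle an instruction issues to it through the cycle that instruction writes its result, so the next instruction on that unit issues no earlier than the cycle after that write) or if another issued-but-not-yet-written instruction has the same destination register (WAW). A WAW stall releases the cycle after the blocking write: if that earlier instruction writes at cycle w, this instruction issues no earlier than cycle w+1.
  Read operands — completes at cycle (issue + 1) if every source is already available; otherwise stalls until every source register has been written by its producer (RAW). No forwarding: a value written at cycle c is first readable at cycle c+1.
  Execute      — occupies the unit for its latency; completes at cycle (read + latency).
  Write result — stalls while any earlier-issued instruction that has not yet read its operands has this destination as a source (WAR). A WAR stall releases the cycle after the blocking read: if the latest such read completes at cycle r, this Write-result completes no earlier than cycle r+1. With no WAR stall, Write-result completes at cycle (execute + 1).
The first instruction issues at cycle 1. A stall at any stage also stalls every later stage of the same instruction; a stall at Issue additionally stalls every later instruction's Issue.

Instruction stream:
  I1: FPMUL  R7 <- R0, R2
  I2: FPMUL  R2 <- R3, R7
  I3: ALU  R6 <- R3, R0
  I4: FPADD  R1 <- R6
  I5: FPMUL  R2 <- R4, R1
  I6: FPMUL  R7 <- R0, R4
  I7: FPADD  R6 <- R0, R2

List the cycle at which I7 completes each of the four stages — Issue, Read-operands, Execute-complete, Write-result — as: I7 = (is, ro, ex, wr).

I1 -> (1, 2, 7, 8)
I2 -> (9, 10, 15, 16)  // struct: FPMUL busy until I1 writes@8
I3 -> (10, 11, 12, 13)
I4 -> (11, 14, 17, 18)  // RAW R6: wait I3 write@13
I5 -> (17, 19, 24, 25)  // struct: FPMUL busy until I2 writes@16, RAW R1: wait I4 write@18
I6 -> (26, 27, 32, 33)  // struct: FPMUL busy until I5 writes@25
I7 -> (27, 28, 31, 32)

I7 = (27, 28, 31, 32)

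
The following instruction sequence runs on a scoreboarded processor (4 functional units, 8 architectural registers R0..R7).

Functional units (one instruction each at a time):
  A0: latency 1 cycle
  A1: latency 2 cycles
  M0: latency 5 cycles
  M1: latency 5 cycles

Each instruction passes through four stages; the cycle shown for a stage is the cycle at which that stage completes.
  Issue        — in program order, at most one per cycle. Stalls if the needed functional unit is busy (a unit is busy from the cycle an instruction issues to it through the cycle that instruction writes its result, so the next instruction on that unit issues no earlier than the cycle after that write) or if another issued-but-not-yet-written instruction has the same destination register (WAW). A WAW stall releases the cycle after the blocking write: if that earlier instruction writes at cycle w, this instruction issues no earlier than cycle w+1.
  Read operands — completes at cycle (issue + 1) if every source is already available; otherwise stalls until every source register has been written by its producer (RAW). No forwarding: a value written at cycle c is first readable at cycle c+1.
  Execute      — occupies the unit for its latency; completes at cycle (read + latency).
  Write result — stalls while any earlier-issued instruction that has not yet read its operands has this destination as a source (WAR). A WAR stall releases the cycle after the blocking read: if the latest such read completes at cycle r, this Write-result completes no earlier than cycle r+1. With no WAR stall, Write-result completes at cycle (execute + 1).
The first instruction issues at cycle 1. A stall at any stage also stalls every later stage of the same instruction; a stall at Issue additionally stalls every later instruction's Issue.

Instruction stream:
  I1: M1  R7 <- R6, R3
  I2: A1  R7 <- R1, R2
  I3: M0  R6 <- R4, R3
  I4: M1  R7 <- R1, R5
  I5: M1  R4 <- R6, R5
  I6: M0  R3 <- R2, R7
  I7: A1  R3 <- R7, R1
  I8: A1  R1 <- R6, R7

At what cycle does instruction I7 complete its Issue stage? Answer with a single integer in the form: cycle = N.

[1] issue I1 (M1)
[2] I1 read-ops
[7] I1 finished on M1
[8] I1→R7
[9] issue I2 (A1)
[10] I2 read-ops, issue I3 (M0)
[11] I3 read-ops
[12] I2 finished on A1
[13] I2→R7
[14] issue I4 (M1)
[15] I4 read-ops
[16] I3 finished on M0
[17] I3→R6
[20] I4 finished on M1
[21] I4→R7
[22] issue I5 (M1)
[23] I5 read-ops, issue I6 (M0)
[24] I6 read-ops
[28] I5 finished on M1
[29] I5→R4, I6 finished on M0
[30] I6→R3
[31] issue I7 (A1)
[32] I7 read-ops
[34] I7 finished on A1
[35] I7→R3
[36] issue I8 (A1)
[37] I8 read-ops
[39] I8 finished on A1
[40] I8→R1

cycle = 31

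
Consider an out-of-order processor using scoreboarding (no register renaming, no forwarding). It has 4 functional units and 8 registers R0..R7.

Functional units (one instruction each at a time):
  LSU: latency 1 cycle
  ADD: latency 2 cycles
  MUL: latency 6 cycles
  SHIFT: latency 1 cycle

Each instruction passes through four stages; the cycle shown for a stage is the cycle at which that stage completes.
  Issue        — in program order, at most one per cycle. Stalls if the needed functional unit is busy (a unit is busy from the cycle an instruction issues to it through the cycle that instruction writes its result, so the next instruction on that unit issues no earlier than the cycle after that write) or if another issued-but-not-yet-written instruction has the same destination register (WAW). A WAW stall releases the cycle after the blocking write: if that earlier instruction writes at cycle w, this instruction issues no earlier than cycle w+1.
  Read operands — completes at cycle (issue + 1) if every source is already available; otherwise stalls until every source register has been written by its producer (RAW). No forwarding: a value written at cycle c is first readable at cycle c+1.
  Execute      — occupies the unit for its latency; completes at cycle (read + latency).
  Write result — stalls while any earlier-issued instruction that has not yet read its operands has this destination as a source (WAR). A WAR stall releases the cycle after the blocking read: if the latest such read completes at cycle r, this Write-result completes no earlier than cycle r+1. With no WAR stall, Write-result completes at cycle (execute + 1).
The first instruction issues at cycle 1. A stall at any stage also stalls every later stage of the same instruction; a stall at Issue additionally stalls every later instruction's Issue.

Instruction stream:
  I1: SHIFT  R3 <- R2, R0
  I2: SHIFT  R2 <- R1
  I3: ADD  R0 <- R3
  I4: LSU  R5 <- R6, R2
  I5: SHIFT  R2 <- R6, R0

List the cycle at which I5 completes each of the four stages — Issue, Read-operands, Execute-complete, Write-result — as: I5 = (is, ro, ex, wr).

I5 = (9, 11, 12, 13)

I1  is:1  ro:2  ex:3  wr:4
I2  is:5  ro:6  ex:7  wr:8  — struct: SHIFT busy until I1 writes@4
I3  is:6  ro:7  ex:9  wr:10
I4  is:7  ro:9  ex:10  wr:11  — RAW R2: wait I2 write@8
I5  is:9  ro:11  ex:12  wr:13  — struct: SHIFT busy until I2 writes@8, RAW R0: wait I3 write@10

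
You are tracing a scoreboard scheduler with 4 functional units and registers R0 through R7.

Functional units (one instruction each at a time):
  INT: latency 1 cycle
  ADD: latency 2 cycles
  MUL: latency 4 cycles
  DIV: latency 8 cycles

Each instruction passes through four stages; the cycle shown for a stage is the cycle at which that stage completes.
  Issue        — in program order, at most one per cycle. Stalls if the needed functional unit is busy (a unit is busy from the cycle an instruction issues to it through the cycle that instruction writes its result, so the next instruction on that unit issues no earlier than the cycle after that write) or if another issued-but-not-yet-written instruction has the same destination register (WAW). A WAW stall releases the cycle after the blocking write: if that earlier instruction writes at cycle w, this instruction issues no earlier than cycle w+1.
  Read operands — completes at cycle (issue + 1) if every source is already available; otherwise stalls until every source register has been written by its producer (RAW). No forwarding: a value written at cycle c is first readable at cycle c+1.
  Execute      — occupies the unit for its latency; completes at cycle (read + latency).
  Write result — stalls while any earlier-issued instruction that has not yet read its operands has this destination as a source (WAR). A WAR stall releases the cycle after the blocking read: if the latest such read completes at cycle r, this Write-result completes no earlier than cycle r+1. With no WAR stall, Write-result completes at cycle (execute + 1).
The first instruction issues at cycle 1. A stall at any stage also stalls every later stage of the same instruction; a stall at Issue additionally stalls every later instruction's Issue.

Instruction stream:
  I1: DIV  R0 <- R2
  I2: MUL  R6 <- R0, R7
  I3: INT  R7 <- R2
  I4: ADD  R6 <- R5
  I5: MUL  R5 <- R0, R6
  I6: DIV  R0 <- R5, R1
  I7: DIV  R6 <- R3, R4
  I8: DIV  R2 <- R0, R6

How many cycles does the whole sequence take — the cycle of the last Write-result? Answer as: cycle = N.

cycle 1: issue I1 (DIV)
cycle 2: I1 read-ops, issue I2 (MUL)
cycle 3: issue I3 (INT)
cycle 4: I3 read-ops
cycle 5: I3 finished on INT
cycle 10: I1 finished on DIV
cycle 11: I1→R0
cycle 12: I2 read-ops
cycle 13: I3→R7
cycle 16: I2 finished on MUL
cycle 17: I2→R6
cycle 18: issue I4 (ADD)
cycle 19: I4 read-ops, issue I5 (MUL)
cycle 20: issue I6 (DIV)
cycle 21: I4 finished on ADD
cycle 22: I4→R6
cycle 23: I5 read-ops
cycle 27: I5 finished on MUL
cycle 28: I5→R5
cycle 29: I6 read-ops
cycle 37: I6 finished on DIV
cycle 38: I6→R0
cycle 39: issue I7 (DIV)
cycle 40: I7 read-ops
cycle 48: I7 finished on DIV
cycle 49: I7→R6
cycle 50: issue I8 (DIV)
cycle 51: I8 read-ops
cycle 59: I8 finished on DIV
cycle 60: I8→R2

cycle = 60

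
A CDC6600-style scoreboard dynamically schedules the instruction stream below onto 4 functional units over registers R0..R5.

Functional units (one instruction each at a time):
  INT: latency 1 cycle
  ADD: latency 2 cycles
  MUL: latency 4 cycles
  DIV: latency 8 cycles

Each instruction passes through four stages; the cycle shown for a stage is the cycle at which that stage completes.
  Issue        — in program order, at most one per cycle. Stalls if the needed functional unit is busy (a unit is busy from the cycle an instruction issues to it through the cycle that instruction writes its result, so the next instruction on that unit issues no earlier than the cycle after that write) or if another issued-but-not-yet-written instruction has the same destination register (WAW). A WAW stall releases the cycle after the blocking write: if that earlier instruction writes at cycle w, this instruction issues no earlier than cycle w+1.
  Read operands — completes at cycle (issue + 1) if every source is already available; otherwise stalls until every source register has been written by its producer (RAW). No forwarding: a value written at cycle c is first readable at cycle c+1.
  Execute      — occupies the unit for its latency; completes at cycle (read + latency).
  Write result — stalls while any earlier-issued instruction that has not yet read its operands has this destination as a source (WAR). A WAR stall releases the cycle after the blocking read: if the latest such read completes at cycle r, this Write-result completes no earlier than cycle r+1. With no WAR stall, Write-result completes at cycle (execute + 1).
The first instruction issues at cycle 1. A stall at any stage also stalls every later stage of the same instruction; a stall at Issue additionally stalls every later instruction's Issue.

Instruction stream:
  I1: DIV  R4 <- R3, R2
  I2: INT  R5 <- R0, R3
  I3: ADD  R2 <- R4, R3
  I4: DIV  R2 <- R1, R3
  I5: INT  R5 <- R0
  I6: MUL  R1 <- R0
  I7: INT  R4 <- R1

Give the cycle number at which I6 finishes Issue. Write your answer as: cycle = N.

t=1  I1→DIV
t=2  I1 RO | I2→INT
t=3  I2 RO | I3→ADD
t=4  I2 EX
t=5  I2 WR R5
t=10  I1 EX
t=11  I1 WR R4
t=12  I3 RO
t=14  I3 EX
t=15  I3 WR R2
t=16  I4→DIV
t=17  I4 RO | I5→INT
t=18  I5 RO | I6→MUL
t=19  I5 EX | I6 RO
t=20  I5 WR R5
t=21  I7→INT
t=23  I6 EX
t=24  I6 WR R1
t=25  I4 EX | I7 RO
t=26  I4 WR R2 | I7 EX
t=27  I7 WR R4

cycle = 18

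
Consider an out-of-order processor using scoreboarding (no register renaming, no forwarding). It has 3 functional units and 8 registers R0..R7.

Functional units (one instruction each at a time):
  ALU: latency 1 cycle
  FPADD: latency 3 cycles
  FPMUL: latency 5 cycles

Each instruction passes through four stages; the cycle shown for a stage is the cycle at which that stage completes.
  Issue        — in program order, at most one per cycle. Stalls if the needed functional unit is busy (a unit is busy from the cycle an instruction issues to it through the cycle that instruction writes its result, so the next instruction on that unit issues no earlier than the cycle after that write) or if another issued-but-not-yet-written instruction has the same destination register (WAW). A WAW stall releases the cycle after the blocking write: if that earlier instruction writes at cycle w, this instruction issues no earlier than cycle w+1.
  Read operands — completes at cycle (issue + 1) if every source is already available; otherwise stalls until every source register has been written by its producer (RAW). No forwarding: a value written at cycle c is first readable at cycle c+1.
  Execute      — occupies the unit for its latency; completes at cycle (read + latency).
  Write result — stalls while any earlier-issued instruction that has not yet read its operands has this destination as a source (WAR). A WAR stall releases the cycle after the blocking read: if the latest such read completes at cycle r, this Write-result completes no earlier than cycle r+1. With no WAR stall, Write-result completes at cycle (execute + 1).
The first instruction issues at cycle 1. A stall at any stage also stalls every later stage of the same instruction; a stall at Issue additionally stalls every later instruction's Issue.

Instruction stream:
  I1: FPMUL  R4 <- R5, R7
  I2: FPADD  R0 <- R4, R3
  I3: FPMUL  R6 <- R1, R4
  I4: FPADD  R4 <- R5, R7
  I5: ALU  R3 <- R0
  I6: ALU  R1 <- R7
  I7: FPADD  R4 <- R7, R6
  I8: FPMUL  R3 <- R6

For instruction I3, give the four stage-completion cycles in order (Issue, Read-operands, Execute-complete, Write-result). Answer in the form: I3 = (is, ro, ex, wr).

t=1  I1→FPMUL
t=2  I1 RO | I2→FPADD
t=7  I1 EX
t=8  I1 WR R4
t=9  I2 RO | I3→FPMUL
t=10  I3 RO
t=12  I2 EX
t=13  I2 WR R0
t=14  I4→FPADD
t=15  I3 EX | I4 RO | I5→ALU
t=16  I3 WR R6 | I5 RO
t=17  I5 EX
t=18  I4 EX | I5 WR R3
t=19  I4 WR R4 | I6→ALU
t=20  I6 RO | I7→FPADD
t=21  I6 EX | I7 RO | I8→FPMUL
t=22  I6 WR R1 | I8 RO
t=24  I7 EX
t=25  I7 WR R4
t=27  I8 EX
t=28  I8 WR R3

I3 = (9, 10, 15, 16)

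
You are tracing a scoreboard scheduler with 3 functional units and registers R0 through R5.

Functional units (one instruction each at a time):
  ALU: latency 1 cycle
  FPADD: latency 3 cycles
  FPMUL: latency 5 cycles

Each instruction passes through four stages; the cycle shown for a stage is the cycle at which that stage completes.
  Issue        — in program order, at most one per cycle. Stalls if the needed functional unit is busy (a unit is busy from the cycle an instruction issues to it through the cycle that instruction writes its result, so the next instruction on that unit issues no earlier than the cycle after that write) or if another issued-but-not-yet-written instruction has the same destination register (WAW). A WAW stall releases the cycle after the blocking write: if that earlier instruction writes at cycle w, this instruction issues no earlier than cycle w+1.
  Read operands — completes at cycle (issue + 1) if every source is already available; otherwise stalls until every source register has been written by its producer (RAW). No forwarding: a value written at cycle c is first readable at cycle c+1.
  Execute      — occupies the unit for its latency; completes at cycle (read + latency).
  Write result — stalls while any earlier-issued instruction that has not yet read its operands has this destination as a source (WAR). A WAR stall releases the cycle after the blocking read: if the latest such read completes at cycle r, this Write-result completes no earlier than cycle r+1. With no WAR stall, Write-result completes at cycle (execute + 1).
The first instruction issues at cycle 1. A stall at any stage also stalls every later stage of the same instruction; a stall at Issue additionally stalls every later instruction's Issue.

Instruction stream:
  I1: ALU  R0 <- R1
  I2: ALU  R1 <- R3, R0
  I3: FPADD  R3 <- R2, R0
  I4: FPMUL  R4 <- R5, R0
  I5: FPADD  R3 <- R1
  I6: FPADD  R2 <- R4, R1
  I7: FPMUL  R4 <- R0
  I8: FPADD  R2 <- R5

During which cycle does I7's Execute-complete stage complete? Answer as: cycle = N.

cycle = 25

[1] I1 issues→ALU
[2] I1 reads
[3] I1 exec-done
[4] I1 writes R0
[5] I2 issues→ALU
[6] I2 reads; I3 issues→FPADD
[7] I2 exec-done; I3 reads; I4 issues→FPMUL
[8] I2 writes R1; I4 reads
[10] I3 exec-done
[11] I3 writes R3
[12] I5 issues→FPADD
[13] I4 exec-done; I5 reads
[14] I4 writes R4
[16] I5 exec-done
[17] I5 writes R3
[18] I6 issues→FPADD
[19] I6 reads; I7 issues→FPMUL
[20] I7 reads
[22] I6 exec-done
[23] I6 writes R2
[24] I8 issues→FPADD
[25] I7 exec-done; I8 reads
[26] I7 writes R4
[28] I8 exec-done
[29] I8 writes R2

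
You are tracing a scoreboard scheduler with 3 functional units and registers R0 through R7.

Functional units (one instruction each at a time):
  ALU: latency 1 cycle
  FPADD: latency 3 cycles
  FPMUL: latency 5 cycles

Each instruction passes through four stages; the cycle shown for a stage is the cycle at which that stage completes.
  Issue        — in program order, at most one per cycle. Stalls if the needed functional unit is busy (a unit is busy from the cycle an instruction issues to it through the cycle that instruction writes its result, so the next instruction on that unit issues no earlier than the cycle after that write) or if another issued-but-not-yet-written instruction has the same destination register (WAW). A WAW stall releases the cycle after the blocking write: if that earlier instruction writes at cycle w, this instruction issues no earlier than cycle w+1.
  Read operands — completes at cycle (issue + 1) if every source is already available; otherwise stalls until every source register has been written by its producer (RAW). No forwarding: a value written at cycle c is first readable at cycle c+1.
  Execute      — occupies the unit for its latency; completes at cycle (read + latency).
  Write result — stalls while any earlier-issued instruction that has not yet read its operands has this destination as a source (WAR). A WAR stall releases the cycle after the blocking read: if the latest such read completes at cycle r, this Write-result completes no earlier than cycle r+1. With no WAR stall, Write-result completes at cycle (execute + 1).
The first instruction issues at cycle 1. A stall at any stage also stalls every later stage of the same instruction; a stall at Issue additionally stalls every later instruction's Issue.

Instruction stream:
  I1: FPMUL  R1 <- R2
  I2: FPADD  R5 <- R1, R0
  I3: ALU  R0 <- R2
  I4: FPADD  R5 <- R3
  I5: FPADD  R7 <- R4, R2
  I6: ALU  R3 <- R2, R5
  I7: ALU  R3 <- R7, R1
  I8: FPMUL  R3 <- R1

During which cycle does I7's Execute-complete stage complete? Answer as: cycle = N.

cycle = 27

cycle 1: issue I1 (FPMUL)
cycle 2: I1 read-ops | issue I2 (FPADD)
cycle 3: issue I3 (ALU)
cycle 4: I3 read-ops
cycle 5: I3 finished on ALU
cycle 7: I1 finished on FPMUL
cycle 8: I1→R1
cycle 9: I2 read-ops
cycle 10: I3→R0
cycle 12: I2 finished on FPADD
cycle 13: I2→R5
cycle 14: issue I4 (FPADD)
cycle 15: I4 read-ops
cycle 18: I4 finished on FPADD
cycle 19: I4→R5
cycle 20: issue I5 (FPADD)
cycle 21: I5 read-ops | issue I6 (ALU)
cycle 22: I6 read-ops
cycle 23: I6 finished on ALU
cycle 24: I5 finished on FPADD | I6→R3
cycle 25: I5→R7 | issue I7 (ALU)
cycle 26: I7 read-ops
cycle 27: I7 finished on ALU
cycle 28: I7→R3
cycle 29: issue I8 (FPMUL)
cycle 30: I8 read-ops
cycle 35: I8 finished on FPMUL
cycle 36: I8→R3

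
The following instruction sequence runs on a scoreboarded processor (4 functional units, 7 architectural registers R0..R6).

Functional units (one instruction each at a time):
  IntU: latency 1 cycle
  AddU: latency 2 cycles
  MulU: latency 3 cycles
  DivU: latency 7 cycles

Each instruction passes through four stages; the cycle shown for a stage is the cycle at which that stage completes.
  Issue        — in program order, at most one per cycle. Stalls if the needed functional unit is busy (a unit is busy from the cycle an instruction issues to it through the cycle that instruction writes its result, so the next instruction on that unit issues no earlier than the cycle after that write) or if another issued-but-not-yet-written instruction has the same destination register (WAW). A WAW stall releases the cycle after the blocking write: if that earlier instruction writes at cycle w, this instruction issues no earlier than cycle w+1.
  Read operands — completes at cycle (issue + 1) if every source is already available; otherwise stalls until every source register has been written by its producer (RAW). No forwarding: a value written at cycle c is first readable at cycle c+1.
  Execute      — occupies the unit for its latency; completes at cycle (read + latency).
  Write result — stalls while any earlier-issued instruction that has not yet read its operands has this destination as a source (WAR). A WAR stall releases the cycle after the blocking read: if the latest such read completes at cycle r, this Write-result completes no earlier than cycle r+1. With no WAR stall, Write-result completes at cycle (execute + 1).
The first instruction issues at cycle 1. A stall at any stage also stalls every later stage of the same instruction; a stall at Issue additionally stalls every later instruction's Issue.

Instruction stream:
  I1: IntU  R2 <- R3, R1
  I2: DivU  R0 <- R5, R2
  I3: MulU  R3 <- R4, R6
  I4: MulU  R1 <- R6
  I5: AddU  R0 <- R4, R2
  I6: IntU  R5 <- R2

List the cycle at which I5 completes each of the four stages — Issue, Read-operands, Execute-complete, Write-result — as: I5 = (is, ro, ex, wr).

I5 = (14, 15, 17, 18)

t=1  issue I1 (IntU)
t=2  I1 read-ops, issue I2 (DivU)
t=3  I1 finished on IntU, issue I3 (MulU)
t=4  I1→R2, I3 read-ops
t=5  I2 read-ops
t=7  I3 finished on MulU
t=8  I3→R3
t=9  issue I4 (MulU)
t=10  I4 read-ops
t=12  I2 finished on DivU
t=13  I2→R0, I4 finished on MulU
t=14  I4→R1, issue I5 (AddU)
t=15  I5 read-ops, issue I6 (IntU)
t=16  I6 read-ops
t=17  I5 finished on AddU, I6 finished on IntU
t=18  I5→R0, I6→R5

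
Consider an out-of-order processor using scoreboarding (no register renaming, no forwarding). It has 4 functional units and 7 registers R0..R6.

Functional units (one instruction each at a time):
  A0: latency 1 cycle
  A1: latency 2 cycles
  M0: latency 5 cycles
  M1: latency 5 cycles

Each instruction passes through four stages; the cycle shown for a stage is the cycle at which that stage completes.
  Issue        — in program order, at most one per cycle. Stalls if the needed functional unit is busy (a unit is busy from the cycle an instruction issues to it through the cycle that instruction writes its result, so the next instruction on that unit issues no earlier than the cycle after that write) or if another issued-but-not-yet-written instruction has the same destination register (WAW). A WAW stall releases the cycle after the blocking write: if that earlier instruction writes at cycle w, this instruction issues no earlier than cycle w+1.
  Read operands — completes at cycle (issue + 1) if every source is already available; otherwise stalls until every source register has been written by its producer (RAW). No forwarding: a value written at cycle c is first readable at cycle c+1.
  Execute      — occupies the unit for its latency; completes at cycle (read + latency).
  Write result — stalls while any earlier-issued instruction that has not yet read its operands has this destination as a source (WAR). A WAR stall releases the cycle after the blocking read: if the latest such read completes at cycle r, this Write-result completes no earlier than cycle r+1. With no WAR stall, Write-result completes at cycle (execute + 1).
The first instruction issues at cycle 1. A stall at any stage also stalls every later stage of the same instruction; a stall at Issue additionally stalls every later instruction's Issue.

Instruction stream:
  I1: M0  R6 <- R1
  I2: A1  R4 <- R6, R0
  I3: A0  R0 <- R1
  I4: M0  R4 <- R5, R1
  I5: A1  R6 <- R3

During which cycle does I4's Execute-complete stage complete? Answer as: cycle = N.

cycle = 19

I1 -> (1, 2, 7, 8)
I2 -> (2, 9, 11, 12)  // RAW R6: wait I1 write@8
I3 -> (3, 4, 5, 10)  // WAR R0: wait I2 read@9
I4 -> (13, 14, 19, 20)  // WAW R4: wait I2 write@12
I5 -> (14, 15, 17, 18)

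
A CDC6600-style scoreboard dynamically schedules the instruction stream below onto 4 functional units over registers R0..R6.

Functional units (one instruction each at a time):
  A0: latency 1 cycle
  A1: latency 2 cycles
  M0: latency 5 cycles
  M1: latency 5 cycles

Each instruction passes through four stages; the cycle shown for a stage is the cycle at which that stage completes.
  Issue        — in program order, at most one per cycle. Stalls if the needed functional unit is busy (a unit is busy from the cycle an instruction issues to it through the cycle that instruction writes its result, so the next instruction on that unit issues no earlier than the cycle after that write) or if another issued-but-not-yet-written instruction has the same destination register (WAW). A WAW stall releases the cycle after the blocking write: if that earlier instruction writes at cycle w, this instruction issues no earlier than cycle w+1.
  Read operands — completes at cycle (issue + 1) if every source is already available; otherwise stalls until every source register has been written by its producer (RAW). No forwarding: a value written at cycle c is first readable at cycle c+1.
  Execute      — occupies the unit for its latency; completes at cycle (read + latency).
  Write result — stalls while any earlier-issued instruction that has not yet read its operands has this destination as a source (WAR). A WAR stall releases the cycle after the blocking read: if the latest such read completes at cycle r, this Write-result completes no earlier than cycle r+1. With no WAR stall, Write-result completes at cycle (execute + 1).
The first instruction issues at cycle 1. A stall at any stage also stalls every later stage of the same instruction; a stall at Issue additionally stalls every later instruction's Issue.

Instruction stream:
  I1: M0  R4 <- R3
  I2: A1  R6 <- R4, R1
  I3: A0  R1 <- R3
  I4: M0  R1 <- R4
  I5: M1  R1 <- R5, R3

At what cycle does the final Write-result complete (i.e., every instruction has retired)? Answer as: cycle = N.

cycle 1: I1 issues→M0
cycle 2: I1 reads | I2 issues→A1
cycle 3: I3 issues→A0
cycle 4: I3 reads
cycle 5: I3 exec-done
cycle 7: I1 exec-done
cycle 8: I1 writes R4
cycle 9: I2 reads
cycle 10: I3 writes R1
cycle 11: I2 exec-done | I4 issues→M0
cycle 12: I2 writes R6 | I4 reads
cycle 17: I4 exec-done
cycle 18: I4 writes R1
cycle 19: I5 issues→M1
cycle 20: I5 reads
cycle 25: I5 exec-done
cycle 26: I5 writes R1

cycle = 26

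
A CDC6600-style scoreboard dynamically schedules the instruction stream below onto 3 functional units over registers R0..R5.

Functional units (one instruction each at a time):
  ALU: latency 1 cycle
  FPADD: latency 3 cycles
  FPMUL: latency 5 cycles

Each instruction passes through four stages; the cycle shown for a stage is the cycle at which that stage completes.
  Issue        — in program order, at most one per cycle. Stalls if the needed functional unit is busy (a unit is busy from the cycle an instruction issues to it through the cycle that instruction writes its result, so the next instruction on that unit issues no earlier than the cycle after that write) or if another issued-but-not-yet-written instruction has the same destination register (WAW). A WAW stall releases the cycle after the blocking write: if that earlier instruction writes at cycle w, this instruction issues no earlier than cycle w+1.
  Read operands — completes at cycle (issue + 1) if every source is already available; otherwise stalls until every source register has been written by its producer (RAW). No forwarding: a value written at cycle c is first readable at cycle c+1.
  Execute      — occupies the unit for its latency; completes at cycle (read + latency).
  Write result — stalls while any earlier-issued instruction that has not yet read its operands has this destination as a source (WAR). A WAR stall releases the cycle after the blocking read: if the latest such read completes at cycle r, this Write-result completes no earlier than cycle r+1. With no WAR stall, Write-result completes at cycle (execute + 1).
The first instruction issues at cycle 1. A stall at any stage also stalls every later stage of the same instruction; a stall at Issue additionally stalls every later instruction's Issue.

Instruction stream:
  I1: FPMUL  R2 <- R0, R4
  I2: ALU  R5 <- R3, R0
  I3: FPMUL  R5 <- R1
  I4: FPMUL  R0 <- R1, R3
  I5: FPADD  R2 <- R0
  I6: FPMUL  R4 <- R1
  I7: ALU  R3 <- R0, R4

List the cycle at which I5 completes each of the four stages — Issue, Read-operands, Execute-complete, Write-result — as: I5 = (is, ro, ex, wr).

cycle 1: I1 dispatched to FPMUL
cycle 2: I1 operands ready, I2 dispatched to ALU
cycle 3: I2 operands ready
cycle 4: I2 complete
cycle 5: R5←I2
cycle 7: I1 complete
cycle 8: R2←I1
cycle 9: I3 dispatched to FPMUL
cycle 10: I3 operands ready
cycle 15: I3 complete
cycle 16: R5←I3
cycle 17: I4 dispatched to FPMUL
cycle 18: I4 operands ready, I5 dispatched to FPADD
cycle 23: I4 complete
cycle 24: R0←I4
cycle 25: I5 operands ready, I6 dispatched to FPMUL
cycle 26: I6 operands ready, I7 dispatched to ALU
cycle 28: I5 complete
cycle 29: R2←I5
cycle 31: I6 complete
cycle 32: R4←I6
cycle 33: I7 operands ready
cycle 34: I7 complete
cycle 35: R3←I7

I5 = (18, 25, 28, 29)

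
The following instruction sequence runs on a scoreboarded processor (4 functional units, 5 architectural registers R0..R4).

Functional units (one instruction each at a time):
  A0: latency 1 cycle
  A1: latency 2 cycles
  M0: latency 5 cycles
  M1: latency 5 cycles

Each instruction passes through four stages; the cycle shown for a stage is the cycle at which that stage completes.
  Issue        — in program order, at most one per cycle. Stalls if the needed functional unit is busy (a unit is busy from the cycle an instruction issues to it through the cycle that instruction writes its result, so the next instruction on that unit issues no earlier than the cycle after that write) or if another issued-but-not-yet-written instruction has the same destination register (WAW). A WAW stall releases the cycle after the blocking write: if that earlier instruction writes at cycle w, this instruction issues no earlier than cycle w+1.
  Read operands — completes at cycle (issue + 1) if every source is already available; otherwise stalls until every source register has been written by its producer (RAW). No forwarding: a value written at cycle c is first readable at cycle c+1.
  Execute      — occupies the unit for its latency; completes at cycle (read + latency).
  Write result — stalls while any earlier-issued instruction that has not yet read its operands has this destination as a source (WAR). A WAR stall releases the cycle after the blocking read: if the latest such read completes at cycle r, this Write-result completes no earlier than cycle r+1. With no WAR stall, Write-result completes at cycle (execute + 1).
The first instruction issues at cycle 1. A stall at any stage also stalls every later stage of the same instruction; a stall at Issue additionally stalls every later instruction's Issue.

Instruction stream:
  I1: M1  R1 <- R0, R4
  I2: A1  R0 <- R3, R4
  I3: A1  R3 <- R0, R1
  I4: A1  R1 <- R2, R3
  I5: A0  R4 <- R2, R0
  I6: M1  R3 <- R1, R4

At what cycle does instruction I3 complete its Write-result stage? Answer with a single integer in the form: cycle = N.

I1 -> (1, 2, 7, 8)
I2 -> (2, 3, 5, 6)
I3 -> (7, 9, 11, 12)  // struct: A1 busy until I2 writes@6, RAW R1: wait I1 write@8
I4 -> (13, 14, 16, 17)  // struct: A1 busy until I3 writes@12
I5 -> (14, 15, 16, 17)
I6 -> (15, 18, 23, 24)  // RAW R1: wait I4 write@17, RAW R4: wait I5 write@17

cycle = 12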